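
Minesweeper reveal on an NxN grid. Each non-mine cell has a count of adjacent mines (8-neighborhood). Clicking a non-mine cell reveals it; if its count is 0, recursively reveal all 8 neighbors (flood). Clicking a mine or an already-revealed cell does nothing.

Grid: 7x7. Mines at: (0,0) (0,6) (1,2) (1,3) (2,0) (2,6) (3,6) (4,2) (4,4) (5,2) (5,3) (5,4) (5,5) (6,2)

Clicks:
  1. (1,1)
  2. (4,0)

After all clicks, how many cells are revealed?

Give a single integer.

Answer: 9

Derivation:
Click 1 (1,1) count=3: revealed 1 new [(1,1)] -> total=1
Click 2 (4,0) count=0: revealed 8 new [(3,0) (3,1) (4,0) (4,1) (5,0) (5,1) (6,0) (6,1)] -> total=9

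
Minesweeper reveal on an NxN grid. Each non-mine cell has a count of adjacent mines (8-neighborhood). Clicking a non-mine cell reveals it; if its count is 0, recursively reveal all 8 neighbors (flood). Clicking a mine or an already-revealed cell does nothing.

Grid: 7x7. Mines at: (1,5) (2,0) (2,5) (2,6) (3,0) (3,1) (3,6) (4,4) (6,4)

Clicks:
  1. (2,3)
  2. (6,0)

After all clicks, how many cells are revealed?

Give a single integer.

Answer: 29

Derivation:
Click 1 (2,3) count=0: revealed 17 new [(0,0) (0,1) (0,2) (0,3) (0,4) (1,0) (1,1) (1,2) (1,3) (1,4) (2,1) (2,2) (2,3) (2,4) (3,2) (3,3) (3,4)] -> total=17
Click 2 (6,0) count=0: revealed 12 new [(4,0) (4,1) (4,2) (4,3) (5,0) (5,1) (5,2) (5,3) (6,0) (6,1) (6,2) (6,3)] -> total=29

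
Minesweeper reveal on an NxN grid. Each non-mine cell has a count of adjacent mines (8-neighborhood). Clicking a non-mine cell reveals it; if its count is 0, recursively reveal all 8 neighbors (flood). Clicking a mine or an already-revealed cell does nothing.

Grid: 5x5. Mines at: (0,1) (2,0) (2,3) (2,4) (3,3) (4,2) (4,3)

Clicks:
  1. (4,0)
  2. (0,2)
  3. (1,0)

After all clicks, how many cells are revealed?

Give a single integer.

Click 1 (4,0) count=0: revealed 4 new [(3,0) (3,1) (4,0) (4,1)] -> total=4
Click 2 (0,2) count=1: revealed 1 new [(0,2)] -> total=5
Click 3 (1,0) count=2: revealed 1 new [(1,0)] -> total=6

Answer: 6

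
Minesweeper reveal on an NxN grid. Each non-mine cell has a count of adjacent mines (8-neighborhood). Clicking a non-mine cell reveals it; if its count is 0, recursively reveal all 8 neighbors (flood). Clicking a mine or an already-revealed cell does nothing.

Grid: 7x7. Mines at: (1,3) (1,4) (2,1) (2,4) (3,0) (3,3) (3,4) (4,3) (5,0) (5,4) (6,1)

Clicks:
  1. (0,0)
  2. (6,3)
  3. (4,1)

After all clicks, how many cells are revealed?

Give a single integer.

Click 1 (0,0) count=0: revealed 6 new [(0,0) (0,1) (0,2) (1,0) (1,1) (1,2)] -> total=6
Click 2 (6,3) count=1: revealed 1 new [(6,3)] -> total=7
Click 3 (4,1) count=2: revealed 1 new [(4,1)] -> total=8

Answer: 8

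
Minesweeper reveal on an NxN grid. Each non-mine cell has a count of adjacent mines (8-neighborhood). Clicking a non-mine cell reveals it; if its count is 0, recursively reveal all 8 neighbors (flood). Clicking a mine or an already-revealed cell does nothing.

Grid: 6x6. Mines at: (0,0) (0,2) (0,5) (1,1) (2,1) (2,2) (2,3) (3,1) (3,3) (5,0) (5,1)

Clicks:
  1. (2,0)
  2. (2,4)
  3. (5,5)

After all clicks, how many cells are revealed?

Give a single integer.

Click 1 (2,0) count=3: revealed 1 new [(2,0)] -> total=1
Click 2 (2,4) count=2: revealed 1 new [(2,4)] -> total=2
Click 3 (5,5) count=0: revealed 13 new [(1,4) (1,5) (2,5) (3,4) (3,5) (4,2) (4,3) (4,4) (4,5) (5,2) (5,3) (5,4) (5,5)] -> total=15

Answer: 15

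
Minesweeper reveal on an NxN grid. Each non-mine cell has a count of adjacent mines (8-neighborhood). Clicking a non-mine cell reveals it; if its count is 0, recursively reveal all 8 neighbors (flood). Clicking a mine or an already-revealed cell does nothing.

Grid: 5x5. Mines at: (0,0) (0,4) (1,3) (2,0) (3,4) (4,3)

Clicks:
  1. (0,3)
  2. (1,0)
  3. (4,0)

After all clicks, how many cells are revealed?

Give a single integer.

Answer: 8

Derivation:
Click 1 (0,3) count=2: revealed 1 new [(0,3)] -> total=1
Click 2 (1,0) count=2: revealed 1 new [(1,0)] -> total=2
Click 3 (4,0) count=0: revealed 6 new [(3,0) (3,1) (3,2) (4,0) (4,1) (4,2)] -> total=8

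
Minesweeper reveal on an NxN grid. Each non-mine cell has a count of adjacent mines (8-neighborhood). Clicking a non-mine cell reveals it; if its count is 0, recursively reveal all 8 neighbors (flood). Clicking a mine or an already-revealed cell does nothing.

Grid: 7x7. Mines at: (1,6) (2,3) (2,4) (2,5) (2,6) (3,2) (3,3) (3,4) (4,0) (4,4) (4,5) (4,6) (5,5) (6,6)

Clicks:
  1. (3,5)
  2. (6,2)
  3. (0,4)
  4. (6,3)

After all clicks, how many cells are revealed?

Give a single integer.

Click 1 (3,5) count=7: revealed 1 new [(3,5)] -> total=1
Click 2 (6,2) count=0: revealed 13 new [(4,1) (4,2) (4,3) (5,0) (5,1) (5,2) (5,3) (5,4) (6,0) (6,1) (6,2) (6,3) (6,4)] -> total=14
Click 3 (0,4) count=0: revealed 17 new [(0,0) (0,1) (0,2) (0,3) (0,4) (0,5) (1,0) (1,1) (1,2) (1,3) (1,4) (1,5) (2,0) (2,1) (2,2) (3,0) (3,1)] -> total=31
Click 4 (6,3) count=0: revealed 0 new [(none)] -> total=31

Answer: 31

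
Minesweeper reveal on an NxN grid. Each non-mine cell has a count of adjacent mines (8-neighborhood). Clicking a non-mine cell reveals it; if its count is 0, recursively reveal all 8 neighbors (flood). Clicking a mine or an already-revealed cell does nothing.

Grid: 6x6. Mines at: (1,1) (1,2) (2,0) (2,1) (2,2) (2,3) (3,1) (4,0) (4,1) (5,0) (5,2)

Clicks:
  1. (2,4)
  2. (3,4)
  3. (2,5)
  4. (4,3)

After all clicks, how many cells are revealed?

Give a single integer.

Click 1 (2,4) count=1: revealed 1 new [(2,4)] -> total=1
Click 2 (3,4) count=1: revealed 1 new [(3,4)] -> total=2
Click 3 (2,5) count=0: revealed 15 new [(0,3) (0,4) (0,5) (1,3) (1,4) (1,5) (2,5) (3,3) (3,5) (4,3) (4,4) (4,5) (5,3) (5,4) (5,5)] -> total=17
Click 4 (4,3) count=1: revealed 0 new [(none)] -> total=17

Answer: 17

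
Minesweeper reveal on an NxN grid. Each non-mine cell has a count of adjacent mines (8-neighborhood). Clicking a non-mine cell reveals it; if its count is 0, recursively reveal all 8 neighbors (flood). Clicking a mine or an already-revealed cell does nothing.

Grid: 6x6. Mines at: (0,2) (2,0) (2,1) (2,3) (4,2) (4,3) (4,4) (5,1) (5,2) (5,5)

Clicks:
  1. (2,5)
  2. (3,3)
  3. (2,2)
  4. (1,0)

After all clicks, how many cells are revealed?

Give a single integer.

Click 1 (2,5) count=0: revealed 10 new [(0,3) (0,4) (0,5) (1,3) (1,4) (1,5) (2,4) (2,5) (3,4) (3,5)] -> total=10
Click 2 (3,3) count=4: revealed 1 new [(3,3)] -> total=11
Click 3 (2,2) count=2: revealed 1 new [(2,2)] -> total=12
Click 4 (1,0) count=2: revealed 1 new [(1,0)] -> total=13

Answer: 13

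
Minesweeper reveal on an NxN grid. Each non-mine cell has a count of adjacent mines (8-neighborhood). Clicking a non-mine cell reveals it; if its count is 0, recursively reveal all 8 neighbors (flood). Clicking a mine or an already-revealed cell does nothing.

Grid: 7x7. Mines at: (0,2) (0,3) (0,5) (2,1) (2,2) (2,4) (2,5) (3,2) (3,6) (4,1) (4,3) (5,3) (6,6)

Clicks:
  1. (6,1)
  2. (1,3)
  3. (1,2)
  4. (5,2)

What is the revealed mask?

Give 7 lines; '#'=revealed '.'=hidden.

Click 1 (6,1) count=0: revealed 6 new [(5,0) (5,1) (5,2) (6,0) (6,1) (6,2)] -> total=6
Click 2 (1,3) count=4: revealed 1 new [(1,3)] -> total=7
Click 3 (1,2) count=4: revealed 1 new [(1,2)] -> total=8
Click 4 (5,2) count=3: revealed 0 new [(none)] -> total=8

Answer: .......
..##...
.......
.......
.......
###....
###....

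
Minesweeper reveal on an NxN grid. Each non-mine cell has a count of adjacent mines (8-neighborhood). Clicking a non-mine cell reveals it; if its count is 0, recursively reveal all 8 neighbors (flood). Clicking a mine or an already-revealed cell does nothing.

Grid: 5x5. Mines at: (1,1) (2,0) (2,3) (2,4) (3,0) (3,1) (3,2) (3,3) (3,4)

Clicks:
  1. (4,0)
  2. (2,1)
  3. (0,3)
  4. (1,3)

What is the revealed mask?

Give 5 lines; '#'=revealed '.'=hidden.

Click 1 (4,0) count=2: revealed 1 new [(4,0)] -> total=1
Click 2 (2,1) count=5: revealed 1 new [(2,1)] -> total=2
Click 3 (0,3) count=0: revealed 6 new [(0,2) (0,3) (0,4) (1,2) (1,3) (1,4)] -> total=8
Click 4 (1,3) count=2: revealed 0 new [(none)] -> total=8

Answer: ..###
..###
.#...
.....
#....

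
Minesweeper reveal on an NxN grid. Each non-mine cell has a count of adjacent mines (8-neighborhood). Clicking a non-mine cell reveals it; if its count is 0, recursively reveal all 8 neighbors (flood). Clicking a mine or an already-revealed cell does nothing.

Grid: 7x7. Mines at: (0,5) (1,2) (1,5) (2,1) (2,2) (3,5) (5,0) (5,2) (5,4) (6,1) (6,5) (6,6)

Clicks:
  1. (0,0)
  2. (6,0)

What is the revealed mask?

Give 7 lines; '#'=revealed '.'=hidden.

Click 1 (0,0) count=0: revealed 4 new [(0,0) (0,1) (1,0) (1,1)] -> total=4
Click 2 (6,0) count=2: revealed 1 new [(6,0)] -> total=5

Answer: ##.....
##.....
.......
.......
.......
.......
#......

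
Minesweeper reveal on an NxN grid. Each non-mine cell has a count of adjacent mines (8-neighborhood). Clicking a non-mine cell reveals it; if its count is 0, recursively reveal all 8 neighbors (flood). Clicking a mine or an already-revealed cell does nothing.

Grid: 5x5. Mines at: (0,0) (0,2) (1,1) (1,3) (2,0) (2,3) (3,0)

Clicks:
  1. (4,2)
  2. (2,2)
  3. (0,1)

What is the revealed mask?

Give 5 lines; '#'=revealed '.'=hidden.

Answer: .#...
.....
..#..
.####
.####

Derivation:
Click 1 (4,2) count=0: revealed 8 new [(3,1) (3,2) (3,3) (3,4) (4,1) (4,2) (4,3) (4,4)] -> total=8
Click 2 (2,2) count=3: revealed 1 new [(2,2)] -> total=9
Click 3 (0,1) count=3: revealed 1 new [(0,1)] -> total=10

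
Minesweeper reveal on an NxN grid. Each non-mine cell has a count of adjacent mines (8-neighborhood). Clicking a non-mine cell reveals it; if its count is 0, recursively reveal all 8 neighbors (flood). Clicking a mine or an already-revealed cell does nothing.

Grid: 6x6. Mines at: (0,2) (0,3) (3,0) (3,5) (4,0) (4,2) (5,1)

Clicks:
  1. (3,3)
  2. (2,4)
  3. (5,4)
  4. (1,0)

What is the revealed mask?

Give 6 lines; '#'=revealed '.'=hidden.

Answer: ##....
##....
##..#.
...#..
...###
...###

Derivation:
Click 1 (3,3) count=1: revealed 1 new [(3,3)] -> total=1
Click 2 (2,4) count=1: revealed 1 new [(2,4)] -> total=2
Click 3 (5,4) count=0: revealed 6 new [(4,3) (4,4) (4,5) (5,3) (5,4) (5,5)] -> total=8
Click 4 (1,0) count=0: revealed 6 new [(0,0) (0,1) (1,0) (1,1) (2,0) (2,1)] -> total=14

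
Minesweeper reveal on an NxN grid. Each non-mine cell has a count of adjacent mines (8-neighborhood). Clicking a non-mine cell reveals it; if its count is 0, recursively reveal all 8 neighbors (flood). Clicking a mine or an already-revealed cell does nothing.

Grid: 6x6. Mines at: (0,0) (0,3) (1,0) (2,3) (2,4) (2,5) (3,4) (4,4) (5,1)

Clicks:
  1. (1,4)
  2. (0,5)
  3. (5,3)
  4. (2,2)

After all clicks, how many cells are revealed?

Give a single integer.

Click 1 (1,4) count=4: revealed 1 new [(1,4)] -> total=1
Click 2 (0,5) count=0: revealed 3 new [(0,4) (0,5) (1,5)] -> total=4
Click 3 (5,3) count=1: revealed 1 new [(5,3)] -> total=5
Click 4 (2,2) count=1: revealed 1 new [(2,2)] -> total=6

Answer: 6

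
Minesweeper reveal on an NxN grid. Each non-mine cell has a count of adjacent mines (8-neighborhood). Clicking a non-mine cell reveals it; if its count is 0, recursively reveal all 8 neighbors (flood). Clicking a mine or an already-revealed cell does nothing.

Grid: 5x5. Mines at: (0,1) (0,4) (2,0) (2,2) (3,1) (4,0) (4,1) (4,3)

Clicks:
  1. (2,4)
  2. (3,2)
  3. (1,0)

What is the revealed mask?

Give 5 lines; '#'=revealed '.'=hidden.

Answer: .....
#..##
...##
..###
.....

Derivation:
Click 1 (2,4) count=0: revealed 6 new [(1,3) (1,4) (2,3) (2,4) (3,3) (3,4)] -> total=6
Click 2 (3,2) count=4: revealed 1 new [(3,2)] -> total=7
Click 3 (1,0) count=2: revealed 1 new [(1,0)] -> total=8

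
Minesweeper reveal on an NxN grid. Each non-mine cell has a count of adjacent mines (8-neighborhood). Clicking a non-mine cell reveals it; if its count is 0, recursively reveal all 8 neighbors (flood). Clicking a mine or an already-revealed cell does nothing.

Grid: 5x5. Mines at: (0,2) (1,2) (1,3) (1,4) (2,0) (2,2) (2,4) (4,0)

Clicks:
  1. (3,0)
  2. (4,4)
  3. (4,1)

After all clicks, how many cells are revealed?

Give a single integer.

Answer: 9

Derivation:
Click 1 (3,0) count=2: revealed 1 new [(3,0)] -> total=1
Click 2 (4,4) count=0: revealed 8 new [(3,1) (3,2) (3,3) (3,4) (4,1) (4,2) (4,3) (4,4)] -> total=9
Click 3 (4,1) count=1: revealed 0 new [(none)] -> total=9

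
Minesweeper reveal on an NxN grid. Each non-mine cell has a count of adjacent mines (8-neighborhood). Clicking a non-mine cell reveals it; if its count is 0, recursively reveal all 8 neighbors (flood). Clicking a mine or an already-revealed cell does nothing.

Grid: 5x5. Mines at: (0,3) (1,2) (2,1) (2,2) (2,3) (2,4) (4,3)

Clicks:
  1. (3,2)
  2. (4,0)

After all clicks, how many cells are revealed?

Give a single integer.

Click 1 (3,2) count=4: revealed 1 new [(3,2)] -> total=1
Click 2 (4,0) count=0: revealed 5 new [(3,0) (3,1) (4,0) (4,1) (4,2)] -> total=6

Answer: 6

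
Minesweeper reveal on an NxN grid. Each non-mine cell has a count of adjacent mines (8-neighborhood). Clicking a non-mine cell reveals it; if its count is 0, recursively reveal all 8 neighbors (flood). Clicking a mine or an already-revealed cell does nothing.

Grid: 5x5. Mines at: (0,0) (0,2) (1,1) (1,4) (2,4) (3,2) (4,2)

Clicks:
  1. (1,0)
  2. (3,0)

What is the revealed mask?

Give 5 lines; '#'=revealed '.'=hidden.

Answer: .....
#....
##...
##...
##...

Derivation:
Click 1 (1,0) count=2: revealed 1 new [(1,0)] -> total=1
Click 2 (3,0) count=0: revealed 6 new [(2,0) (2,1) (3,0) (3,1) (4,0) (4,1)] -> total=7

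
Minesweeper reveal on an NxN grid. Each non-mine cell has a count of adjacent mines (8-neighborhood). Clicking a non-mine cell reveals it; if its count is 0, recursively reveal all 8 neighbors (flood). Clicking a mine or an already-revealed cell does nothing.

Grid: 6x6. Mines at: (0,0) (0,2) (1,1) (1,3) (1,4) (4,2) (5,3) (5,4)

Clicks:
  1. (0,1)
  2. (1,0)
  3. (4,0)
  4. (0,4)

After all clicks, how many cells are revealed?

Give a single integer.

Click 1 (0,1) count=3: revealed 1 new [(0,1)] -> total=1
Click 2 (1,0) count=2: revealed 1 new [(1,0)] -> total=2
Click 3 (4,0) count=0: revealed 8 new [(2,0) (2,1) (3,0) (3,1) (4,0) (4,1) (5,0) (5,1)] -> total=10
Click 4 (0,4) count=2: revealed 1 new [(0,4)] -> total=11

Answer: 11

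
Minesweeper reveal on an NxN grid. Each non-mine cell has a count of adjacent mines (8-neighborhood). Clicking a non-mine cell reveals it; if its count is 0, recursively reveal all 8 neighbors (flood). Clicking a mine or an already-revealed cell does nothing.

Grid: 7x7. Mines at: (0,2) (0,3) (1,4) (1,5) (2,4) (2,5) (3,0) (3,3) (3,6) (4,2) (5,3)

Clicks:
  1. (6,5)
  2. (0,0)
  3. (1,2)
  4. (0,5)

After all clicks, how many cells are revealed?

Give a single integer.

Click 1 (6,5) count=0: revealed 9 new [(4,4) (4,5) (4,6) (5,4) (5,5) (5,6) (6,4) (6,5) (6,6)] -> total=9
Click 2 (0,0) count=0: revealed 6 new [(0,0) (0,1) (1,0) (1,1) (2,0) (2,1)] -> total=15
Click 3 (1,2) count=2: revealed 1 new [(1,2)] -> total=16
Click 4 (0,5) count=2: revealed 1 new [(0,5)] -> total=17

Answer: 17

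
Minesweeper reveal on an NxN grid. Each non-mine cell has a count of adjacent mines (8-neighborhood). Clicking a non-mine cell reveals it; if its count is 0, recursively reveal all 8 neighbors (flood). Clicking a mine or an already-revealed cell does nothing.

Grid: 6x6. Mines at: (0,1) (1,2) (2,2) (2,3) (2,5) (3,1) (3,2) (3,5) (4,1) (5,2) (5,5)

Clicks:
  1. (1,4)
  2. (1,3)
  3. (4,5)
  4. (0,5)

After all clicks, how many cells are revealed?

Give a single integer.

Answer: 7

Derivation:
Click 1 (1,4) count=2: revealed 1 new [(1,4)] -> total=1
Click 2 (1,3) count=3: revealed 1 new [(1,3)] -> total=2
Click 3 (4,5) count=2: revealed 1 new [(4,5)] -> total=3
Click 4 (0,5) count=0: revealed 4 new [(0,3) (0,4) (0,5) (1,5)] -> total=7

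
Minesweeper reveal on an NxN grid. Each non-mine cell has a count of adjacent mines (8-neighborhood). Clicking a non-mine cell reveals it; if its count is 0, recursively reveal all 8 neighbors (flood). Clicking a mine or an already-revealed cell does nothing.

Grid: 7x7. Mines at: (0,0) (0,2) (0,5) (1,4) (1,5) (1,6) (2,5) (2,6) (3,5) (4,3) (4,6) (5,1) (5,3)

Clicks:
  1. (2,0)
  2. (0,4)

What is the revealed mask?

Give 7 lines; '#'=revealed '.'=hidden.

Click 1 (2,0) count=0: revealed 15 new [(1,0) (1,1) (1,2) (1,3) (2,0) (2,1) (2,2) (2,3) (3,0) (3,1) (3,2) (3,3) (4,0) (4,1) (4,2)] -> total=15
Click 2 (0,4) count=3: revealed 1 new [(0,4)] -> total=16

Answer: ....#..
####...
####...
####...
###....
.......
.......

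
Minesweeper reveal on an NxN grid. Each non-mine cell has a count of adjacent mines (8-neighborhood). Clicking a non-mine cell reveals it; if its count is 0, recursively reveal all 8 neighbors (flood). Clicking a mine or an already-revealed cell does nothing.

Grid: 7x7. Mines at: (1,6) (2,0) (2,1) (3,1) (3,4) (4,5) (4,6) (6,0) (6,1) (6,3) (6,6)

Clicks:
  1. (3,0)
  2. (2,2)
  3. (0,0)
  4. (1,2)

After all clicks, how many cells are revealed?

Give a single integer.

Click 1 (3,0) count=3: revealed 1 new [(3,0)] -> total=1
Click 2 (2,2) count=2: revealed 1 new [(2,2)] -> total=2
Click 3 (0,0) count=0: revealed 15 new [(0,0) (0,1) (0,2) (0,3) (0,4) (0,5) (1,0) (1,1) (1,2) (1,3) (1,4) (1,5) (2,3) (2,4) (2,5)] -> total=17
Click 4 (1,2) count=1: revealed 0 new [(none)] -> total=17

Answer: 17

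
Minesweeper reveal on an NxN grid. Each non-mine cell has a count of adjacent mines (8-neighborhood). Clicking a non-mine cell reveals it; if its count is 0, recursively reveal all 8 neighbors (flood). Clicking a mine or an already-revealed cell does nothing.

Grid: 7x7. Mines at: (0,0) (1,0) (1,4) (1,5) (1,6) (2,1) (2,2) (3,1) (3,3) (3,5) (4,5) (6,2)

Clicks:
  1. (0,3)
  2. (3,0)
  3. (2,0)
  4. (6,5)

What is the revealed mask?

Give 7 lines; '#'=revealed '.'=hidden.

Answer: ...#...
.......
#......
#......
.......
...####
...####

Derivation:
Click 1 (0,3) count=1: revealed 1 new [(0,3)] -> total=1
Click 2 (3,0) count=2: revealed 1 new [(3,0)] -> total=2
Click 3 (2,0) count=3: revealed 1 new [(2,0)] -> total=3
Click 4 (6,5) count=0: revealed 8 new [(5,3) (5,4) (5,5) (5,6) (6,3) (6,4) (6,5) (6,6)] -> total=11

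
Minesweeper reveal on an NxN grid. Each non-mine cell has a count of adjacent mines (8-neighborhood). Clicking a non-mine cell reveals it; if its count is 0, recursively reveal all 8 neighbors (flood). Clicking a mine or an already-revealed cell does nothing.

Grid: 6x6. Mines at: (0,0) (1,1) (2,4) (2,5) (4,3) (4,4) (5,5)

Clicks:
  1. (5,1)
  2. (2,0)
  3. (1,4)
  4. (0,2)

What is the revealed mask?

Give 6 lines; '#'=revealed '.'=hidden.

Answer: ..#...
....#.
###...
###...
###...
###...

Derivation:
Click 1 (5,1) count=0: revealed 12 new [(2,0) (2,1) (2,2) (3,0) (3,1) (3,2) (4,0) (4,1) (4,2) (5,0) (5,1) (5,2)] -> total=12
Click 2 (2,0) count=1: revealed 0 new [(none)] -> total=12
Click 3 (1,4) count=2: revealed 1 new [(1,4)] -> total=13
Click 4 (0,2) count=1: revealed 1 new [(0,2)] -> total=14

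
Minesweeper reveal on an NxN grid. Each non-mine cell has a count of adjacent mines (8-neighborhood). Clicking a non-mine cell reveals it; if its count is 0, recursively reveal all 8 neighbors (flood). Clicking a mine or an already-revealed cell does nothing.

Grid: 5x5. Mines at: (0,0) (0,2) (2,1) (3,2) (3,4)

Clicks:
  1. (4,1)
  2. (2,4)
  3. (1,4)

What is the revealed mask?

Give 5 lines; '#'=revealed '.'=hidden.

Click 1 (4,1) count=1: revealed 1 new [(4,1)] -> total=1
Click 2 (2,4) count=1: revealed 1 new [(2,4)] -> total=2
Click 3 (1,4) count=0: revealed 5 new [(0,3) (0,4) (1,3) (1,4) (2,3)] -> total=7

Answer: ...##
...##
...##
.....
.#...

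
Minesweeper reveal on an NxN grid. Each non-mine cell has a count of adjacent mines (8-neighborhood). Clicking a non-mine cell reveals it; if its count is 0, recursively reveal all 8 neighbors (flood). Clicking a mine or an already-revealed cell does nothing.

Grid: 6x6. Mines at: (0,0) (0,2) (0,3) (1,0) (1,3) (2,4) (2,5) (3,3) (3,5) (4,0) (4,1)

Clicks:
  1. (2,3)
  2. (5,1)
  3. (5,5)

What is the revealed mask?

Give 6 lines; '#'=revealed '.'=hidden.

Answer: ......
......
...#..
......
..####
.#####

Derivation:
Click 1 (2,3) count=3: revealed 1 new [(2,3)] -> total=1
Click 2 (5,1) count=2: revealed 1 new [(5,1)] -> total=2
Click 3 (5,5) count=0: revealed 8 new [(4,2) (4,3) (4,4) (4,5) (5,2) (5,3) (5,4) (5,5)] -> total=10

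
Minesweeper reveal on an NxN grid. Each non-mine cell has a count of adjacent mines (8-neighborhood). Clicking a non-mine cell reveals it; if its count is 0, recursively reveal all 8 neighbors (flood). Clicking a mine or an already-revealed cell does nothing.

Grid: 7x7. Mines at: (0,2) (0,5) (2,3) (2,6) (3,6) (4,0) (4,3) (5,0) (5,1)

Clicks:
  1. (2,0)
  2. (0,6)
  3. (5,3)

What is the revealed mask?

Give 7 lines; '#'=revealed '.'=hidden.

Click 1 (2,0) count=0: revealed 11 new [(0,0) (0,1) (1,0) (1,1) (1,2) (2,0) (2,1) (2,2) (3,0) (3,1) (3,2)] -> total=11
Click 2 (0,6) count=1: revealed 1 new [(0,6)] -> total=12
Click 3 (5,3) count=1: revealed 1 new [(5,3)] -> total=13

Answer: ##....#
###....
###....
###....
.......
...#...
.......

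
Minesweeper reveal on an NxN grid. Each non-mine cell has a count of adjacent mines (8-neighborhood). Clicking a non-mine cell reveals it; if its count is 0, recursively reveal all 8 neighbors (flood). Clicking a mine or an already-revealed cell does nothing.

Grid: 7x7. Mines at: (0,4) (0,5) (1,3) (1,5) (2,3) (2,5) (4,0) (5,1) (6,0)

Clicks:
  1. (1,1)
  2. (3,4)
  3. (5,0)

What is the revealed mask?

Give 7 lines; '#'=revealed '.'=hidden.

Click 1 (1,1) count=0: revealed 12 new [(0,0) (0,1) (0,2) (1,0) (1,1) (1,2) (2,0) (2,1) (2,2) (3,0) (3,1) (3,2)] -> total=12
Click 2 (3,4) count=2: revealed 1 new [(3,4)] -> total=13
Click 3 (5,0) count=3: revealed 1 new [(5,0)] -> total=14

Answer: ###....
###....
###....
###.#..
.......
#......
.......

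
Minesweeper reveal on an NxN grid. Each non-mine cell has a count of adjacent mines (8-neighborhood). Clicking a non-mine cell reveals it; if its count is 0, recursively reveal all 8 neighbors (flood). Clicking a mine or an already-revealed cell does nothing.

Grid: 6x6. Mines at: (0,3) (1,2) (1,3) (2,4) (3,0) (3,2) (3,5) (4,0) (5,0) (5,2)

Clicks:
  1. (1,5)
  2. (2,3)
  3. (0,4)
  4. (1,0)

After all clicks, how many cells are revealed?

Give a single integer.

Answer: 9

Derivation:
Click 1 (1,5) count=1: revealed 1 new [(1,5)] -> total=1
Click 2 (2,3) count=4: revealed 1 new [(2,3)] -> total=2
Click 3 (0,4) count=2: revealed 1 new [(0,4)] -> total=3
Click 4 (1,0) count=0: revealed 6 new [(0,0) (0,1) (1,0) (1,1) (2,0) (2,1)] -> total=9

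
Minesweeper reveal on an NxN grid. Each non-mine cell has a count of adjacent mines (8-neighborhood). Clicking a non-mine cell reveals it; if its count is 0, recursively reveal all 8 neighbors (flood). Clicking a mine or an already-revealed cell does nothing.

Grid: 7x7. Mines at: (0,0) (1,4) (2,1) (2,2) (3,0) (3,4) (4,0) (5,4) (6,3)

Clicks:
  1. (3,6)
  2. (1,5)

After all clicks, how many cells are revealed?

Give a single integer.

Answer: 14

Derivation:
Click 1 (3,6) count=0: revealed 14 new [(0,5) (0,6) (1,5) (1,6) (2,5) (2,6) (3,5) (3,6) (4,5) (4,6) (5,5) (5,6) (6,5) (6,6)] -> total=14
Click 2 (1,5) count=1: revealed 0 new [(none)] -> total=14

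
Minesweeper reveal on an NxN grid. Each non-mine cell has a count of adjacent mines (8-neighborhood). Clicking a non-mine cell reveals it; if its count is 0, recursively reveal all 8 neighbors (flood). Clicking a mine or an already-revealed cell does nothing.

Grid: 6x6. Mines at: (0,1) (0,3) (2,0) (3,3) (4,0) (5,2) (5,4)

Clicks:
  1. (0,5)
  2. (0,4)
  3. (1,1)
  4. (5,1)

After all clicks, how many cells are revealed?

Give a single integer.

Answer: 12

Derivation:
Click 1 (0,5) count=0: revealed 10 new [(0,4) (0,5) (1,4) (1,5) (2,4) (2,5) (3,4) (3,5) (4,4) (4,5)] -> total=10
Click 2 (0,4) count=1: revealed 0 new [(none)] -> total=10
Click 3 (1,1) count=2: revealed 1 new [(1,1)] -> total=11
Click 4 (5,1) count=2: revealed 1 new [(5,1)] -> total=12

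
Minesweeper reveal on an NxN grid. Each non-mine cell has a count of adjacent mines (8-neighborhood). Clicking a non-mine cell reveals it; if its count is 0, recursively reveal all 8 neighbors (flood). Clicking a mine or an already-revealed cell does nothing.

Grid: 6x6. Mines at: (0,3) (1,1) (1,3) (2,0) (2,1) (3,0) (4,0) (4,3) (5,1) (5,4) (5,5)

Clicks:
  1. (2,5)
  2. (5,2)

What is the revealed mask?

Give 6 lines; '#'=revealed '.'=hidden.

Answer: ....##
....##
....##
....##
....##
..#...

Derivation:
Click 1 (2,5) count=0: revealed 10 new [(0,4) (0,5) (1,4) (1,5) (2,4) (2,5) (3,4) (3,5) (4,4) (4,5)] -> total=10
Click 2 (5,2) count=2: revealed 1 new [(5,2)] -> total=11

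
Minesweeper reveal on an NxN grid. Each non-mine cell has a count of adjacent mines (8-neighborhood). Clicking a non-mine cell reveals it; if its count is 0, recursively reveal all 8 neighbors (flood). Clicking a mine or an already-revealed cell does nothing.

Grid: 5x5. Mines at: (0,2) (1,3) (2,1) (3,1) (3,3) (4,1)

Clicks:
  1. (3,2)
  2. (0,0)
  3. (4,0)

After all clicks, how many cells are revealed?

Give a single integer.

Answer: 6

Derivation:
Click 1 (3,2) count=4: revealed 1 new [(3,2)] -> total=1
Click 2 (0,0) count=0: revealed 4 new [(0,0) (0,1) (1,0) (1,1)] -> total=5
Click 3 (4,0) count=2: revealed 1 new [(4,0)] -> total=6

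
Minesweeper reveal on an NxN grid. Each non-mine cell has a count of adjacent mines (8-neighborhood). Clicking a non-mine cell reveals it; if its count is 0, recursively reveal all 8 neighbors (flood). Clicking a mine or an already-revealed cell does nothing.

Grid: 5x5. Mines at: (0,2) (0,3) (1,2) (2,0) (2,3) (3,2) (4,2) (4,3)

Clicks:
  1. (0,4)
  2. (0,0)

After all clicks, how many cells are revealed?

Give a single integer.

Answer: 5

Derivation:
Click 1 (0,4) count=1: revealed 1 new [(0,4)] -> total=1
Click 2 (0,0) count=0: revealed 4 new [(0,0) (0,1) (1,0) (1,1)] -> total=5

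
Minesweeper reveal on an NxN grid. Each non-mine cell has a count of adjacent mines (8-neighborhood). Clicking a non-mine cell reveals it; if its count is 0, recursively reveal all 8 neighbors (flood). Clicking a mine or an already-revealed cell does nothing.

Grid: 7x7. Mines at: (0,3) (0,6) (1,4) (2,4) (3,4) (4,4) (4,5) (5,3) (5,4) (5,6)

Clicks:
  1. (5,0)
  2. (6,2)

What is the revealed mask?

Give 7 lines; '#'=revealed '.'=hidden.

Click 1 (5,0) count=0: revealed 25 new [(0,0) (0,1) (0,2) (1,0) (1,1) (1,2) (1,3) (2,0) (2,1) (2,2) (2,3) (3,0) (3,1) (3,2) (3,3) (4,0) (4,1) (4,2) (4,3) (5,0) (5,1) (5,2) (6,0) (6,1) (6,2)] -> total=25
Click 2 (6,2) count=1: revealed 0 new [(none)] -> total=25

Answer: ###....
####...
####...
####...
####...
###....
###....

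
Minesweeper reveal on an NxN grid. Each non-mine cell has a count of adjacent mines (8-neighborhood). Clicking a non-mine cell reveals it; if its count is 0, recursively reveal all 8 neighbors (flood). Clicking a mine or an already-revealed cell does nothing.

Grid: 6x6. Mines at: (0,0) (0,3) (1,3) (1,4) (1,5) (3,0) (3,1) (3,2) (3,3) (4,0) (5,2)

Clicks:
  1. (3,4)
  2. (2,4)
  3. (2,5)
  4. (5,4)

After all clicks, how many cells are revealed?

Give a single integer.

Answer: 10

Derivation:
Click 1 (3,4) count=1: revealed 1 new [(3,4)] -> total=1
Click 2 (2,4) count=4: revealed 1 new [(2,4)] -> total=2
Click 3 (2,5) count=2: revealed 1 new [(2,5)] -> total=3
Click 4 (5,4) count=0: revealed 7 new [(3,5) (4,3) (4,4) (4,5) (5,3) (5,4) (5,5)] -> total=10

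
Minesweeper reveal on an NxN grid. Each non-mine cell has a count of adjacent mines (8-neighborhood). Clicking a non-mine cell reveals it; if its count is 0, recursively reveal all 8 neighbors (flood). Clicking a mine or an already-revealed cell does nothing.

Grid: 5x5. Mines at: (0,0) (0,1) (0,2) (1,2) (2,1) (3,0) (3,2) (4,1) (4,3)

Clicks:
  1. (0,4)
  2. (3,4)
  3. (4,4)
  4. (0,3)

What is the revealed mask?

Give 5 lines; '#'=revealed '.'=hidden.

Click 1 (0,4) count=0: revealed 8 new [(0,3) (0,4) (1,3) (1,4) (2,3) (2,4) (3,3) (3,4)] -> total=8
Click 2 (3,4) count=1: revealed 0 new [(none)] -> total=8
Click 3 (4,4) count=1: revealed 1 new [(4,4)] -> total=9
Click 4 (0,3) count=2: revealed 0 new [(none)] -> total=9

Answer: ...##
...##
...##
...##
....#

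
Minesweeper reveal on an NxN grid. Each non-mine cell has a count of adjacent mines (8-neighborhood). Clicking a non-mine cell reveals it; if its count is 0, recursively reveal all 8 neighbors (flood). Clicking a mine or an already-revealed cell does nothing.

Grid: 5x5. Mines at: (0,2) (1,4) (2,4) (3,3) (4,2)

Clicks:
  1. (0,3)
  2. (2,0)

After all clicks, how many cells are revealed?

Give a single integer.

Click 1 (0,3) count=2: revealed 1 new [(0,3)] -> total=1
Click 2 (2,0) count=0: revealed 13 new [(0,0) (0,1) (1,0) (1,1) (1,2) (2,0) (2,1) (2,2) (3,0) (3,1) (3,2) (4,0) (4,1)] -> total=14

Answer: 14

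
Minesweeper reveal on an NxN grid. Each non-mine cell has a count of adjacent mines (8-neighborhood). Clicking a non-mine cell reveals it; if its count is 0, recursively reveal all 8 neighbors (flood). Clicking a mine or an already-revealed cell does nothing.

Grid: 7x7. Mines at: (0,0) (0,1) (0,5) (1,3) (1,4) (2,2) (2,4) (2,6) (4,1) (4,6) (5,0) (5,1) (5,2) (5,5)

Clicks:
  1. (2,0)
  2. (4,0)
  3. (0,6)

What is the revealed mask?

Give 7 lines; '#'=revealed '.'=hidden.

Click 1 (2,0) count=0: revealed 6 new [(1,0) (1,1) (2,0) (2,1) (3,0) (3,1)] -> total=6
Click 2 (4,0) count=3: revealed 1 new [(4,0)] -> total=7
Click 3 (0,6) count=1: revealed 1 new [(0,6)] -> total=8

Answer: ......#
##.....
##.....
##.....
#......
.......
.......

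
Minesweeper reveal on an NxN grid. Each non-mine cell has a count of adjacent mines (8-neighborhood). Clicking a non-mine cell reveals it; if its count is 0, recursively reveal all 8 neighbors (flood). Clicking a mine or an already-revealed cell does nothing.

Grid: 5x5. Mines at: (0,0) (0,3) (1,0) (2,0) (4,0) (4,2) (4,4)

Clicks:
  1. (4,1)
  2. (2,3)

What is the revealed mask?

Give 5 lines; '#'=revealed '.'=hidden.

Click 1 (4,1) count=2: revealed 1 new [(4,1)] -> total=1
Click 2 (2,3) count=0: revealed 12 new [(1,1) (1,2) (1,3) (1,4) (2,1) (2,2) (2,3) (2,4) (3,1) (3,2) (3,3) (3,4)] -> total=13

Answer: .....
.####
.####
.####
.#...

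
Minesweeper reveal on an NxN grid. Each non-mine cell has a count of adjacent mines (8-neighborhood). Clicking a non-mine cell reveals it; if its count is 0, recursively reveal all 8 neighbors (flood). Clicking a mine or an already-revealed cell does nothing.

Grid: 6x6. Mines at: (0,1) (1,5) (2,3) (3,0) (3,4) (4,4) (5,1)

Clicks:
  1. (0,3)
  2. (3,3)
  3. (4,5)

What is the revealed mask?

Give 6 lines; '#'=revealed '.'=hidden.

Answer: ..###.
..###.
......
...#..
.....#
......

Derivation:
Click 1 (0,3) count=0: revealed 6 new [(0,2) (0,3) (0,4) (1,2) (1,3) (1,4)] -> total=6
Click 2 (3,3) count=3: revealed 1 new [(3,3)] -> total=7
Click 3 (4,5) count=2: revealed 1 new [(4,5)] -> total=8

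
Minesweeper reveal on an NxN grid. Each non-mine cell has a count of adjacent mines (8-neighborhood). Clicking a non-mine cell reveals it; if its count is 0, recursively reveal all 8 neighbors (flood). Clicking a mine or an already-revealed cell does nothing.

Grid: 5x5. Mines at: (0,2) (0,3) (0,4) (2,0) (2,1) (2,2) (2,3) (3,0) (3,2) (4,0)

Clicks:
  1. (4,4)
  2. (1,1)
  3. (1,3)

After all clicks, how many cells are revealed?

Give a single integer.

Answer: 6

Derivation:
Click 1 (4,4) count=0: revealed 4 new [(3,3) (3,4) (4,3) (4,4)] -> total=4
Click 2 (1,1) count=4: revealed 1 new [(1,1)] -> total=5
Click 3 (1,3) count=5: revealed 1 new [(1,3)] -> total=6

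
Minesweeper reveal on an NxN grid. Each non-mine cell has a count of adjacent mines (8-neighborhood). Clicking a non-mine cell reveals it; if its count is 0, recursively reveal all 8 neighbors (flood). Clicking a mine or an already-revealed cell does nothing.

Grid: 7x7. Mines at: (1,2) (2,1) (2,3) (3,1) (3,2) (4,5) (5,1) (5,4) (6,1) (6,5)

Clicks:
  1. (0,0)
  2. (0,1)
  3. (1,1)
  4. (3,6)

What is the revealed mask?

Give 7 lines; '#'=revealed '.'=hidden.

Click 1 (0,0) count=0: revealed 4 new [(0,0) (0,1) (1,0) (1,1)] -> total=4
Click 2 (0,1) count=1: revealed 0 new [(none)] -> total=4
Click 3 (1,1) count=2: revealed 0 new [(none)] -> total=4
Click 4 (3,6) count=1: revealed 1 new [(3,6)] -> total=5

Answer: ##.....
##.....
.......
......#
.......
.......
.......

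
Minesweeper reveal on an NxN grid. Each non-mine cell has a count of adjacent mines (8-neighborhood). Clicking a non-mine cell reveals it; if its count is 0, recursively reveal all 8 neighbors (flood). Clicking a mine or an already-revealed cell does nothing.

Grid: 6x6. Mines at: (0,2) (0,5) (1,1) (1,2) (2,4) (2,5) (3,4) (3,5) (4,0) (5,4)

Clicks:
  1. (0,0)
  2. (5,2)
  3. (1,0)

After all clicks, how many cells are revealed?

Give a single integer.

Answer: 14

Derivation:
Click 1 (0,0) count=1: revealed 1 new [(0,0)] -> total=1
Click 2 (5,2) count=0: revealed 12 new [(2,1) (2,2) (2,3) (3,1) (3,2) (3,3) (4,1) (4,2) (4,3) (5,1) (5,2) (5,3)] -> total=13
Click 3 (1,0) count=1: revealed 1 new [(1,0)] -> total=14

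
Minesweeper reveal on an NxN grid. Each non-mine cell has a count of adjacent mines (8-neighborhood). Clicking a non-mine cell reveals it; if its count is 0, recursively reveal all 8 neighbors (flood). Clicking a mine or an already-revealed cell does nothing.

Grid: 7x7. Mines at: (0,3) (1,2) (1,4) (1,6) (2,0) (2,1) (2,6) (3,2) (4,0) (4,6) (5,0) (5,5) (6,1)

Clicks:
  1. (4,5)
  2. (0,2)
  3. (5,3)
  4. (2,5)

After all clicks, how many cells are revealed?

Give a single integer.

Click 1 (4,5) count=2: revealed 1 new [(4,5)] -> total=1
Click 2 (0,2) count=2: revealed 1 new [(0,2)] -> total=2
Click 3 (5,3) count=0: revealed 9 new [(4,2) (4,3) (4,4) (5,2) (5,3) (5,4) (6,2) (6,3) (6,4)] -> total=11
Click 4 (2,5) count=3: revealed 1 new [(2,5)] -> total=12

Answer: 12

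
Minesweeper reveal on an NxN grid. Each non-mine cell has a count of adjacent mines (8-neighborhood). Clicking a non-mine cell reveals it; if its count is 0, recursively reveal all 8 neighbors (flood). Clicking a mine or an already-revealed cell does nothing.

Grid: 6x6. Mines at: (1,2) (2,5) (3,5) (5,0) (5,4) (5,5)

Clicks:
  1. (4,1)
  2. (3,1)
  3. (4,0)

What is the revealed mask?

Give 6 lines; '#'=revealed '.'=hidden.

Answer: ##....
##....
#####.
#####.
#####.
.###..

Derivation:
Click 1 (4,1) count=1: revealed 1 new [(4,1)] -> total=1
Click 2 (3,1) count=0: revealed 21 new [(0,0) (0,1) (1,0) (1,1) (2,0) (2,1) (2,2) (2,3) (2,4) (3,0) (3,1) (3,2) (3,3) (3,4) (4,0) (4,2) (4,3) (4,4) (5,1) (5,2) (5,3)] -> total=22
Click 3 (4,0) count=1: revealed 0 new [(none)] -> total=22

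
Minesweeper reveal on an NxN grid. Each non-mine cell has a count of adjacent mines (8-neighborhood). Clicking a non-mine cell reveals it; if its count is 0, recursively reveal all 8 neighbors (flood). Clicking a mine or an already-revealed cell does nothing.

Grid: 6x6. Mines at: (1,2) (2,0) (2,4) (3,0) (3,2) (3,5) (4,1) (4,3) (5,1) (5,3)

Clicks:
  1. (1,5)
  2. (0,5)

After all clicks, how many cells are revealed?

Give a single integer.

Click 1 (1,5) count=1: revealed 1 new [(1,5)] -> total=1
Click 2 (0,5) count=0: revealed 5 new [(0,3) (0,4) (0,5) (1,3) (1,4)] -> total=6

Answer: 6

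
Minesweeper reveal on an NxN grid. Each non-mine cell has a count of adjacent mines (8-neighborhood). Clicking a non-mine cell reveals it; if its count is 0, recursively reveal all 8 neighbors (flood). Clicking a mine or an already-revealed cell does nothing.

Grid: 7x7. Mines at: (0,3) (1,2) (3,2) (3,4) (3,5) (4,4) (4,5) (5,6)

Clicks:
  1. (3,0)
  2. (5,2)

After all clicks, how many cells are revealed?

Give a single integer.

Answer: 24

Derivation:
Click 1 (3,0) count=0: revealed 24 new [(0,0) (0,1) (1,0) (1,1) (2,0) (2,1) (3,0) (3,1) (4,0) (4,1) (4,2) (4,3) (5,0) (5,1) (5,2) (5,3) (5,4) (5,5) (6,0) (6,1) (6,2) (6,3) (6,4) (6,5)] -> total=24
Click 2 (5,2) count=0: revealed 0 new [(none)] -> total=24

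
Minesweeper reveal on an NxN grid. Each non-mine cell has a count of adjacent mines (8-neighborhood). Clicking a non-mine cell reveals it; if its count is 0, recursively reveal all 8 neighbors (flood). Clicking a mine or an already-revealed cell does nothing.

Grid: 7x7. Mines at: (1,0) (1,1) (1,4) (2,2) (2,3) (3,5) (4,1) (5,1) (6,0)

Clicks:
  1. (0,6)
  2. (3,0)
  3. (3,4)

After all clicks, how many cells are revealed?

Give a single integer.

Click 1 (0,6) count=0: revealed 6 new [(0,5) (0,6) (1,5) (1,6) (2,5) (2,6)] -> total=6
Click 2 (3,0) count=1: revealed 1 new [(3,0)] -> total=7
Click 3 (3,4) count=2: revealed 1 new [(3,4)] -> total=8

Answer: 8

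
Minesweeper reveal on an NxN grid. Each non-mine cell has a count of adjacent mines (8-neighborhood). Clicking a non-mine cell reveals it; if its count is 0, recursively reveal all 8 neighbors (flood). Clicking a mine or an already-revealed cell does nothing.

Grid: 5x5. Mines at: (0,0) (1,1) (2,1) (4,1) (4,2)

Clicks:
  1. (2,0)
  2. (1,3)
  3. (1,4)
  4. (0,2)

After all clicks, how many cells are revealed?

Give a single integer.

Answer: 15

Derivation:
Click 1 (2,0) count=2: revealed 1 new [(2,0)] -> total=1
Click 2 (1,3) count=0: revealed 14 new [(0,2) (0,3) (0,4) (1,2) (1,3) (1,4) (2,2) (2,3) (2,4) (3,2) (3,3) (3,4) (4,3) (4,4)] -> total=15
Click 3 (1,4) count=0: revealed 0 new [(none)] -> total=15
Click 4 (0,2) count=1: revealed 0 new [(none)] -> total=15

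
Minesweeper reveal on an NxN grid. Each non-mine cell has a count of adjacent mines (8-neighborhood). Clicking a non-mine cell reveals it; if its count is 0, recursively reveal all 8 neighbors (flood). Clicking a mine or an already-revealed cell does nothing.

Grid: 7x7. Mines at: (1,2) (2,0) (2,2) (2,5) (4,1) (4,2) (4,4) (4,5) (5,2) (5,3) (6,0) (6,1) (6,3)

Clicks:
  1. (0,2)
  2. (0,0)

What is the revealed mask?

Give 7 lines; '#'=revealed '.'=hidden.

Answer: ###....
##.....
.......
.......
.......
.......
.......

Derivation:
Click 1 (0,2) count=1: revealed 1 new [(0,2)] -> total=1
Click 2 (0,0) count=0: revealed 4 new [(0,0) (0,1) (1,0) (1,1)] -> total=5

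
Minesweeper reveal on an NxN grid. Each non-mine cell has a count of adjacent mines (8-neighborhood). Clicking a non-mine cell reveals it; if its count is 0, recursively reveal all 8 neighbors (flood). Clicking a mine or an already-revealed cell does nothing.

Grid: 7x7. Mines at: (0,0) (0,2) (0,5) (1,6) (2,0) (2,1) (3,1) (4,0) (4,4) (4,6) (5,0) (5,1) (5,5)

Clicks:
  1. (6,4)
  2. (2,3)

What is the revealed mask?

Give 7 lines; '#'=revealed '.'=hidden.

Answer: .......
..####.
..####.
..####.
.......
.......
....#..

Derivation:
Click 1 (6,4) count=1: revealed 1 new [(6,4)] -> total=1
Click 2 (2,3) count=0: revealed 12 new [(1,2) (1,3) (1,4) (1,5) (2,2) (2,3) (2,4) (2,5) (3,2) (3,3) (3,4) (3,5)] -> total=13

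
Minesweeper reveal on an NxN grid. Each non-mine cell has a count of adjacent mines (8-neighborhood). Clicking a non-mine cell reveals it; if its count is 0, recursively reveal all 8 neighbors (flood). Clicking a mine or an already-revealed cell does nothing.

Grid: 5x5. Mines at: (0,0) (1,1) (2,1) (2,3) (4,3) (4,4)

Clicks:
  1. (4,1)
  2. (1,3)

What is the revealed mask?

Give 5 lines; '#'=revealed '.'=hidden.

Answer: .....
...#.
.....
###..
###..

Derivation:
Click 1 (4,1) count=0: revealed 6 new [(3,0) (3,1) (3,2) (4,0) (4,1) (4,2)] -> total=6
Click 2 (1,3) count=1: revealed 1 new [(1,3)] -> total=7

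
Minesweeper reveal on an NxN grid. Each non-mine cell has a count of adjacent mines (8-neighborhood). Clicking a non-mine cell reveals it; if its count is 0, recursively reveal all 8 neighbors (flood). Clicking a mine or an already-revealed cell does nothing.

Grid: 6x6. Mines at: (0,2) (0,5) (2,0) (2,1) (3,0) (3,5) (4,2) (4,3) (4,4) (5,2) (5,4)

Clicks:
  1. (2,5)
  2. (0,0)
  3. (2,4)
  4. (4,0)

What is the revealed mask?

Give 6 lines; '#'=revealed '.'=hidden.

Click 1 (2,5) count=1: revealed 1 new [(2,5)] -> total=1
Click 2 (0,0) count=0: revealed 4 new [(0,0) (0,1) (1,0) (1,1)] -> total=5
Click 3 (2,4) count=1: revealed 1 new [(2,4)] -> total=6
Click 4 (4,0) count=1: revealed 1 new [(4,0)] -> total=7

Answer: ##....
##....
....##
......
#.....
......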